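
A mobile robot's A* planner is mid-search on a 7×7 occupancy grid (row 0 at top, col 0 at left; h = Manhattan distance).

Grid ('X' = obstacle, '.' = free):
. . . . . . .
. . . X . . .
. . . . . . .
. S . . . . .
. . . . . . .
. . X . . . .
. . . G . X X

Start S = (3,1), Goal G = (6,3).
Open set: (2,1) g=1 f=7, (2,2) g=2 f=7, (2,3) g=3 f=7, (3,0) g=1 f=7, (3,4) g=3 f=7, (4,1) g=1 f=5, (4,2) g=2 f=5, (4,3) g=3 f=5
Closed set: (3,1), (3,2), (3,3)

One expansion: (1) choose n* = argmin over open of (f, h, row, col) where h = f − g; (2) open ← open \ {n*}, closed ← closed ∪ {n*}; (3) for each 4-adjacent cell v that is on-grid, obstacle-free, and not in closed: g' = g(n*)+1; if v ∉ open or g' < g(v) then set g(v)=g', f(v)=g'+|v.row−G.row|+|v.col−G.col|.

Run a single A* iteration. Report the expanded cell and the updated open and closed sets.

expanded=(4,3); open=[(2,1) g=1 f=7, (2,2) g=2 f=7, (2,3) g=3 f=7, (3,0) g=1 f=7, (3,4) g=3 f=7, (4,1) g=1 f=5, (4,2) g=2 f=5, (4,4) g=4 f=7, (5,3) g=4 f=5]; closed=[(3,1), (3,2), (3,3), (4,3)]

step 1: expand (4,3) (f=5, h=2) → closed; open now [(2,1) g=1 f=7, (2,2) g=2 f=7, (2,3) g=3 f=7, (3,0) g=1 f=7, (3,4) g=3 f=7, (4,1) g=1 f=5, (4,2) g=2 f=5, (4,4) g=4 f=7, (5,3) g=4 f=5]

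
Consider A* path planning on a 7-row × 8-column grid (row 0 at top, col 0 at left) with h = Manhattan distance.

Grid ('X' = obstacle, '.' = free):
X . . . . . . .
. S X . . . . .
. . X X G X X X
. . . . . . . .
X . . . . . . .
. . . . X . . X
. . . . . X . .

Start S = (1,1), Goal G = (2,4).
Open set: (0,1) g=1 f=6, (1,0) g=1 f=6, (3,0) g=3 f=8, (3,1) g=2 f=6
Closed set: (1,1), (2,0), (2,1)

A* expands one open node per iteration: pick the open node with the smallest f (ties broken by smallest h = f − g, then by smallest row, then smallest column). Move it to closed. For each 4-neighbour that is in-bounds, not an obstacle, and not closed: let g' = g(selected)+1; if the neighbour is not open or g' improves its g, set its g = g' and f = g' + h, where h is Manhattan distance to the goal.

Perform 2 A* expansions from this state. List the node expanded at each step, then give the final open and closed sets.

step 1: expand (3,1) (f=6, h=4) → closed; open now [(0,1) g=1 f=6, (1,0) g=1 f=6, (3,0) g=3 f=8, (3,2) g=3 f=6, (4,1) g=3 f=8]
step 2: expand (3,2) (f=6, h=3) → closed; open now [(0,1) g=1 f=6, (1,0) g=1 f=6, (3,0) g=3 f=8, (3,3) g=4 f=6, (4,1) g=3 f=8, (4,2) g=4 f=8]

order=[(3,1) → (3,2)]; open=[(0,1) g=1 f=6, (1,0) g=1 f=6, (3,0) g=3 f=8, (3,3) g=4 f=6, (4,1) g=3 f=8, (4,2) g=4 f=8]; closed=[(1,1), (2,0), (2,1), (3,1), (3,2)]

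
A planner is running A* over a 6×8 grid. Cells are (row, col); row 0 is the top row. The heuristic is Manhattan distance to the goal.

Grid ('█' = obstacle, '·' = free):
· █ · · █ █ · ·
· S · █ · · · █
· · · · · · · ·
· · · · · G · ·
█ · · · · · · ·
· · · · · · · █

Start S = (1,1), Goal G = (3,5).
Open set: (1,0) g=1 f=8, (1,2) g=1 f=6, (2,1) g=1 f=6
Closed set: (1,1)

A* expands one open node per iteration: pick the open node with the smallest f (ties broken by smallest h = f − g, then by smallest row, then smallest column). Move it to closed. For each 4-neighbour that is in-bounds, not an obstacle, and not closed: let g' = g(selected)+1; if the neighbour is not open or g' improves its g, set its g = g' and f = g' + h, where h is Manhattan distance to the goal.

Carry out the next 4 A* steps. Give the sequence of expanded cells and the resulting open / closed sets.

step 1: expand (1,2) (f=6, h=5) → closed; open now [(0,2) g=2 f=8, (1,0) g=1 f=8, (2,1) g=1 f=6, (2,2) g=2 f=6]
step 2: expand (2,2) (f=6, h=4) → closed; open now [(0,2) g=2 f=8, (1,0) g=1 f=8, (2,1) g=1 f=6, (2,3) g=3 f=6, (3,2) g=3 f=6]
step 3: expand (2,3) (f=6, h=3) → closed; open now [(0,2) g=2 f=8, (1,0) g=1 f=8, (2,1) g=1 f=6, (2,4) g=4 f=6, (3,2) g=3 f=6, (3,3) g=4 f=6]
step 4: expand (2,4) (f=6, h=2) → closed; open now [(0,2) g=2 f=8, (1,0) g=1 f=8, (1,4) g=5 f=8, (2,1) g=1 f=6, (2,5) g=5 f=6, (3,2) g=3 f=6, (3,3) g=4 f=6, (3,4) g=5 f=6]

order=[(1,2) → (2,2) → (2,3) → (2,4)]; open=[(0,2) g=2 f=8, (1,0) g=1 f=8, (1,4) g=5 f=8, (2,1) g=1 f=6, (2,5) g=5 f=6, (3,2) g=3 f=6, (3,3) g=4 f=6, (3,4) g=5 f=6]; closed=[(1,1), (1,2), (2,2), (2,3), (2,4)]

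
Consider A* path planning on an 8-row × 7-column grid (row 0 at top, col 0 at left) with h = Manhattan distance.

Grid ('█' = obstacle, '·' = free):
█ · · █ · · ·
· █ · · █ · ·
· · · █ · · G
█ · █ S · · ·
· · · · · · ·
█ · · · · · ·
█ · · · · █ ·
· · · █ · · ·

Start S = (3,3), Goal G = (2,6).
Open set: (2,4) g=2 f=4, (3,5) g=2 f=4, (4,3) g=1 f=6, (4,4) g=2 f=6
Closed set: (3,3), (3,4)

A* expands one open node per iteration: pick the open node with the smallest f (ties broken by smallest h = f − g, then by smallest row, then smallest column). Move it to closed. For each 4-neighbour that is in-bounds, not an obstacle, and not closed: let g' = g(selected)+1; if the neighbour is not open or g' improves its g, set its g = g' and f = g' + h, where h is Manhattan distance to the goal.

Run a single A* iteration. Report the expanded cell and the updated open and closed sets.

step 1: expand (2,4) (f=4, h=2) → closed; open now [(2,5) g=3 f=4, (3,5) g=2 f=4, (4,3) g=1 f=6, (4,4) g=2 f=6]

expanded=(2,4); open=[(2,5) g=3 f=4, (3,5) g=2 f=4, (4,3) g=1 f=6, (4,4) g=2 f=6]; closed=[(2,4), (3,3), (3,4)]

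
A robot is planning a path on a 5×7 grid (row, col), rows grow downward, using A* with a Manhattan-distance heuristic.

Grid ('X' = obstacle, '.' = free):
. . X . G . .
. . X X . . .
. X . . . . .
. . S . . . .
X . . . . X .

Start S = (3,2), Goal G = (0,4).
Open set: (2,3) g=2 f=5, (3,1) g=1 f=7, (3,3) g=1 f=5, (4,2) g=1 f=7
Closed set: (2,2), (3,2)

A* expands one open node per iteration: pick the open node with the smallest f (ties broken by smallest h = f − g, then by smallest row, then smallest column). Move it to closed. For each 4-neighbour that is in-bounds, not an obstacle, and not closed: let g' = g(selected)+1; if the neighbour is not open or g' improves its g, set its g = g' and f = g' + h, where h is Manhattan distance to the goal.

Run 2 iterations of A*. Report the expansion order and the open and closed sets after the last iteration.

step 1: expand (2,3) (f=5, h=3) → closed; open now [(2,4) g=3 f=5, (3,1) g=1 f=7, (3,3) g=1 f=5, (4,2) g=1 f=7]
step 2: expand (2,4) (f=5, h=2) → closed; open now [(1,4) g=4 f=5, (2,5) g=4 f=7, (3,1) g=1 f=7, (3,3) g=1 f=5, (3,4) g=4 f=7, (4,2) g=1 f=7]

order=[(2,3) → (2,4)]; open=[(1,4) g=4 f=5, (2,5) g=4 f=7, (3,1) g=1 f=7, (3,3) g=1 f=5, (3,4) g=4 f=7, (4,2) g=1 f=7]; closed=[(2,2), (2,3), (2,4), (3,2)]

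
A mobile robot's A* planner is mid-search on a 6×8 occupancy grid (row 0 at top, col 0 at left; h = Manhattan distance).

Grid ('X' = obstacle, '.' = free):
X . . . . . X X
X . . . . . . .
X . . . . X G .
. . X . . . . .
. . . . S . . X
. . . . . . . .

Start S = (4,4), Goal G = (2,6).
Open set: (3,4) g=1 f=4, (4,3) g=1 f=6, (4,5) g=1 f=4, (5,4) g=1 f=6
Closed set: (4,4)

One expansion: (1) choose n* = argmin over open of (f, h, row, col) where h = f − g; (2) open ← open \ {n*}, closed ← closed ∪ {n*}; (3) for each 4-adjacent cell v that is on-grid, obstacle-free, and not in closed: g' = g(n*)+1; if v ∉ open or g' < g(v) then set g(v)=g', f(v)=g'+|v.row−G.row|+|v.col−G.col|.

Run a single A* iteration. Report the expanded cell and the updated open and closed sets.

step 1: expand (3,4) (f=4, h=3) → closed; open now [(2,4) g=2 f=4, (3,3) g=2 f=6, (3,5) g=2 f=4, (4,3) g=1 f=6, (4,5) g=1 f=4, (5,4) g=1 f=6]

expanded=(3,4); open=[(2,4) g=2 f=4, (3,3) g=2 f=6, (3,5) g=2 f=4, (4,3) g=1 f=6, (4,5) g=1 f=4, (5,4) g=1 f=6]; closed=[(3,4), (4,4)]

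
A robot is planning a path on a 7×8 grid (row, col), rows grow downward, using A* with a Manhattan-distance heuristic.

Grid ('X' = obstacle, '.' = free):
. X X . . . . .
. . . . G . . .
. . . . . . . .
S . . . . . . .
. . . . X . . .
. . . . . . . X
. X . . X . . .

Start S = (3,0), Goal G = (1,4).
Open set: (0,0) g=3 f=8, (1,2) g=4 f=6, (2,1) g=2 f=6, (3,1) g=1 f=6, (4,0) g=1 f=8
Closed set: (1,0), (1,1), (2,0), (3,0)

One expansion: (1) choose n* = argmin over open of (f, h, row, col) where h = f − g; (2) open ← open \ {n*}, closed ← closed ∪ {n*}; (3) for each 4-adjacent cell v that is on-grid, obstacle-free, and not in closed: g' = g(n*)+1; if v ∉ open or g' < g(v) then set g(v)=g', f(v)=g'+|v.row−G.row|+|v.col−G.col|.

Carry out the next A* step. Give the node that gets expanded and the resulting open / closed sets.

step 1: expand (1,2) (f=6, h=2) → closed; open now [(0,0) g=3 f=8, (1,3) g=5 f=6, (2,1) g=2 f=6, (2,2) g=5 f=8, (3,1) g=1 f=6, (4,0) g=1 f=8]

expanded=(1,2); open=[(0,0) g=3 f=8, (1,3) g=5 f=6, (2,1) g=2 f=6, (2,2) g=5 f=8, (3,1) g=1 f=6, (4,0) g=1 f=8]; closed=[(1,0), (1,1), (1,2), (2,0), (3,0)]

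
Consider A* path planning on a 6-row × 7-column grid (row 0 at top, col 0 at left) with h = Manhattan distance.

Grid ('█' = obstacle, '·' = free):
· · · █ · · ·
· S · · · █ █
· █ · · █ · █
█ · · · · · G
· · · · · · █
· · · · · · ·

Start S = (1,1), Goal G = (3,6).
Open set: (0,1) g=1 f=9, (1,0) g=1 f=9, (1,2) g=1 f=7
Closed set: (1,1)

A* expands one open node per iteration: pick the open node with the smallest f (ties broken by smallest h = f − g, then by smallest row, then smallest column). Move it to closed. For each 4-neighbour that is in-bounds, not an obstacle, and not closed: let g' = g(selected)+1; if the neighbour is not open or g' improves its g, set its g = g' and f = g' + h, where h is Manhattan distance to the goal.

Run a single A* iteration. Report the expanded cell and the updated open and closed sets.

step 1: expand (1,2) (f=7, h=6) → closed; open now [(0,1) g=1 f=9, (0,2) g=2 f=9, (1,0) g=1 f=9, (1,3) g=2 f=7, (2,2) g=2 f=7]

expanded=(1,2); open=[(0,1) g=1 f=9, (0,2) g=2 f=9, (1,0) g=1 f=9, (1,3) g=2 f=7, (2,2) g=2 f=7]; closed=[(1,1), (1,2)]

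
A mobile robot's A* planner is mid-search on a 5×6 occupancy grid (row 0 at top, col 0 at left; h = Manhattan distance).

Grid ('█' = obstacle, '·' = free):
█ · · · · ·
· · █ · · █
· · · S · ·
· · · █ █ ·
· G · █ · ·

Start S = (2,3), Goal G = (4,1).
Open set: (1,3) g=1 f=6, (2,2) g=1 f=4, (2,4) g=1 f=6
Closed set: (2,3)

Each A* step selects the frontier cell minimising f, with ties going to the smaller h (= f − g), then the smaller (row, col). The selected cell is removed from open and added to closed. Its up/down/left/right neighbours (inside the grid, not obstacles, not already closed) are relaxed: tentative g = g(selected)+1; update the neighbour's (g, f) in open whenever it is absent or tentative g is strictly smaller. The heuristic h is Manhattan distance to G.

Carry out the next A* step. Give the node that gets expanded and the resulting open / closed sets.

step 1: expand (2,2) (f=4, h=3) → closed; open now [(1,3) g=1 f=6, (2,1) g=2 f=4, (2,4) g=1 f=6, (3,2) g=2 f=4]

expanded=(2,2); open=[(1,3) g=1 f=6, (2,1) g=2 f=4, (2,4) g=1 f=6, (3,2) g=2 f=4]; closed=[(2,2), (2,3)]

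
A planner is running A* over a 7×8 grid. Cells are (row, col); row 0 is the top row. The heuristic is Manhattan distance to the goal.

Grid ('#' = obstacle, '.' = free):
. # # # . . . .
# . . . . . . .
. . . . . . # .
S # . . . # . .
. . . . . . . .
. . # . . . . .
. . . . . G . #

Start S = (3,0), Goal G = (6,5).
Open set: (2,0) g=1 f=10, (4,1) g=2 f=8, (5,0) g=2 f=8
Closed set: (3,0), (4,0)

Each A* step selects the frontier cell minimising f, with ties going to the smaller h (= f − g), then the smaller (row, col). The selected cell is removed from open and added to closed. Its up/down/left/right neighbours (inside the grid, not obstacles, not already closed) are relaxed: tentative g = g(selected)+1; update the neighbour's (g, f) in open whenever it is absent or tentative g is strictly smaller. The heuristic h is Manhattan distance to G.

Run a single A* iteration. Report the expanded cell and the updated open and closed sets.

step 1: expand (4,1) (f=8, h=6) → closed; open now [(2,0) g=1 f=10, (4,2) g=3 f=8, (5,0) g=2 f=8, (5,1) g=3 f=8]

expanded=(4,1); open=[(2,0) g=1 f=10, (4,2) g=3 f=8, (5,0) g=2 f=8, (5,1) g=3 f=8]; closed=[(3,0), (4,0), (4,1)]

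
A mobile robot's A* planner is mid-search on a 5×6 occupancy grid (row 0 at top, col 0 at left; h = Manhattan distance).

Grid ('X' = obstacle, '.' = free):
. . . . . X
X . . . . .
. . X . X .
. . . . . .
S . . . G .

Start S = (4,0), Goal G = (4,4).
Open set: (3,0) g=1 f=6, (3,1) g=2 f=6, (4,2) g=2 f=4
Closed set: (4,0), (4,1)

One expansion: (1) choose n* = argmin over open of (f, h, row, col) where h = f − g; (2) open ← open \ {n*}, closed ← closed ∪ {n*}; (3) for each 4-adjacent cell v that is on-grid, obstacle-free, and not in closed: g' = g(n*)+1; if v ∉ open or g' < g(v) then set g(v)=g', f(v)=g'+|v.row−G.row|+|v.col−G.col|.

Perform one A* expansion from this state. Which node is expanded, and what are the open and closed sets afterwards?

expanded=(4,2); open=[(3,0) g=1 f=6, (3,1) g=2 f=6, (3,2) g=3 f=6, (4,3) g=3 f=4]; closed=[(4,0), (4,1), (4,2)]

step 1: expand (4,2) (f=4, h=2) → closed; open now [(3,0) g=1 f=6, (3,1) g=2 f=6, (3,2) g=3 f=6, (4,3) g=3 f=4]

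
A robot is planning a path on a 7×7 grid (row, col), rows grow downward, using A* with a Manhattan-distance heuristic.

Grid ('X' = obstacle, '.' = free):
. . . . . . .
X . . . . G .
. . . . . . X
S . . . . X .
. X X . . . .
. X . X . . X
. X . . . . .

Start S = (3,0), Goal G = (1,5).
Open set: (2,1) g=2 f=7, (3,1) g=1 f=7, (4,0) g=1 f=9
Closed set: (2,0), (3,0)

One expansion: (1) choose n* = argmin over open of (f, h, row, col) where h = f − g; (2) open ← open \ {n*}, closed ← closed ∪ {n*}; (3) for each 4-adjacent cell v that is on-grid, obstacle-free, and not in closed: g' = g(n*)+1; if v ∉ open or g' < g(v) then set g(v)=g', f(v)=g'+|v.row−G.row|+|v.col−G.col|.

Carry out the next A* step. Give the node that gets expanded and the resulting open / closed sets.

step 1: expand (2,1) (f=7, h=5) → closed; open now [(1,1) g=3 f=7, (2,2) g=3 f=7, (3,1) g=1 f=7, (4,0) g=1 f=9]

expanded=(2,1); open=[(1,1) g=3 f=7, (2,2) g=3 f=7, (3,1) g=1 f=7, (4,0) g=1 f=9]; closed=[(2,0), (2,1), (3,0)]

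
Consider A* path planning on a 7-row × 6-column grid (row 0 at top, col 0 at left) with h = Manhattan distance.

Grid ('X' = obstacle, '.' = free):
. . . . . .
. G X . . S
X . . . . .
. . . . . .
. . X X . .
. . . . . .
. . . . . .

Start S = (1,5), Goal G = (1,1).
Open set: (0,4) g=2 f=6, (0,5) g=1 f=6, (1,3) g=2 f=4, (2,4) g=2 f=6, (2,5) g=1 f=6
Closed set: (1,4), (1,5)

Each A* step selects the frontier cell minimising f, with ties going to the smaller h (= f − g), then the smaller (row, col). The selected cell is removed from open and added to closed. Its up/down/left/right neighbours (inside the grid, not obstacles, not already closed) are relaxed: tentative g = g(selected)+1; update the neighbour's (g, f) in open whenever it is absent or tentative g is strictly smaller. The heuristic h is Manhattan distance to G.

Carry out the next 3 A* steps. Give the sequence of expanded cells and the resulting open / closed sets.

step 1: expand (1,3) (f=4, h=2) → closed; open now [(0,3) g=3 f=6, (0,4) g=2 f=6, (0,5) g=1 f=6, (2,3) g=3 f=6, (2,4) g=2 f=6, (2,5) g=1 f=6]
step 2: expand (0,3) (f=6, h=3) → closed; open now [(0,2) g=4 f=6, (0,4) g=2 f=6, (0,5) g=1 f=6, (2,3) g=3 f=6, (2,4) g=2 f=6, (2,5) g=1 f=6]
step 3: expand (0,2) (f=6, h=2) → closed; open now [(0,1) g=5 f=6, (0,4) g=2 f=6, (0,5) g=1 f=6, (2,3) g=3 f=6, (2,4) g=2 f=6, (2,5) g=1 f=6]

order=[(1,3) → (0,3) → (0,2)]; open=[(0,1) g=5 f=6, (0,4) g=2 f=6, (0,5) g=1 f=6, (2,3) g=3 f=6, (2,4) g=2 f=6, (2,5) g=1 f=6]; closed=[(0,2), (0,3), (1,3), (1,4), (1,5)]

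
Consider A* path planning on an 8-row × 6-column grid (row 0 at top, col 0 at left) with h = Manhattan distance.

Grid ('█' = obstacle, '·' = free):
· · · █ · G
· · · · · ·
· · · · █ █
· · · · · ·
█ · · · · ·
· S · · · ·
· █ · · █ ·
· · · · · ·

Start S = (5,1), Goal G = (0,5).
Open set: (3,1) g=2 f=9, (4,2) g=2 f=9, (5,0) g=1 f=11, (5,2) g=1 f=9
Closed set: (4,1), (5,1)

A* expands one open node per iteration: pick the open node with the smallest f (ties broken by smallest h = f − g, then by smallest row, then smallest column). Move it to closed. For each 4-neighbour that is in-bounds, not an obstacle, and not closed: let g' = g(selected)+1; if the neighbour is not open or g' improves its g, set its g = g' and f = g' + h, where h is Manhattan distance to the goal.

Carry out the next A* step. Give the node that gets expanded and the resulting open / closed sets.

expanded=(3,1); open=[(2,1) g=3 f=9, (3,0) g=3 f=11, (3,2) g=3 f=9, (4,2) g=2 f=9, (5,0) g=1 f=11, (5,2) g=1 f=9]; closed=[(3,1), (4,1), (5,1)]

step 1: expand (3,1) (f=9, h=7) → closed; open now [(2,1) g=3 f=9, (3,0) g=3 f=11, (3,2) g=3 f=9, (4,2) g=2 f=9, (5,0) g=1 f=11, (5,2) g=1 f=9]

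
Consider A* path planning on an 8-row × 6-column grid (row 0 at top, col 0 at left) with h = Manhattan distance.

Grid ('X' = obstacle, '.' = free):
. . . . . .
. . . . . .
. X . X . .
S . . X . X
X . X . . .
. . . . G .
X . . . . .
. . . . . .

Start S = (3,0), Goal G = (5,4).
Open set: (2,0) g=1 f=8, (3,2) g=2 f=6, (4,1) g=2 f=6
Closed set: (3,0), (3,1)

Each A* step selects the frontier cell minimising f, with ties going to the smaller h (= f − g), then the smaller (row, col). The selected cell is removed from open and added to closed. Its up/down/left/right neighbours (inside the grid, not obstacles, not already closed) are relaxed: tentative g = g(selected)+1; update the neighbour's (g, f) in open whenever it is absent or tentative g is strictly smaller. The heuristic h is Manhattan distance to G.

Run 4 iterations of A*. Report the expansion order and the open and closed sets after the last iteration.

step 1: expand (3,2) (f=6, h=4) → closed; open now [(2,0) g=1 f=8, (2,2) g=3 f=8, (4,1) g=2 f=6]
step 2: expand (4,1) (f=6, h=4) → closed; open now [(2,0) g=1 f=8, (2,2) g=3 f=8, (5,1) g=3 f=6]
step 3: expand (5,1) (f=6, h=3) → closed; open now [(2,0) g=1 f=8, (2,2) g=3 f=8, (5,0) g=4 f=8, (5,2) g=4 f=6, (6,1) g=4 f=8]
step 4: expand (5,2) (f=6, h=2) → closed; open now [(2,0) g=1 f=8, (2,2) g=3 f=8, (5,0) g=4 f=8, (5,3) g=5 f=6, (6,1) g=4 f=8, (6,2) g=5 f=8]

order=[(3,2) → (4,1) → (5,1) → (5,2)]; open=[(2,0) g=1 f=8, (2,2) g=3 f=8, (5,0) g=4 f=8, (5,3) g=5 f=6, (6,1) g=4 f=8, (6,2) g=5 f=8]; closed=[(3,0), (3,1), (3,2), (4,1), (5,1), (5,2)]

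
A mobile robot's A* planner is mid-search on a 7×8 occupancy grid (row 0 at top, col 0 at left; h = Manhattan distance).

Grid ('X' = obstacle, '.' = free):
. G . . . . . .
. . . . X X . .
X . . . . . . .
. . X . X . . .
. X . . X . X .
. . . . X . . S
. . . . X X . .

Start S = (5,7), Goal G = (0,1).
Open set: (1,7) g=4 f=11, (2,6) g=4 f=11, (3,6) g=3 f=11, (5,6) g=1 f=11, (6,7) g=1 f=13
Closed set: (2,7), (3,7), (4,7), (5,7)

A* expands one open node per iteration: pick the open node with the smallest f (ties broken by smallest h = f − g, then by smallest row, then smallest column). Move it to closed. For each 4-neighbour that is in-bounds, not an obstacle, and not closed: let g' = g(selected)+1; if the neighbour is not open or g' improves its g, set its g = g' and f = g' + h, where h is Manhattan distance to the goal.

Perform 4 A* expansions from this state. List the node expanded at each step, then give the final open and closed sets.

order=[(1,7) → (0,7) → (0,6) → (0,5)]; open=[(0,4) g=8 f=11, (1,6) g=5 f=11, (2,6) g=4 f=11, (3,6) g=3 f=11, (5,6) g=1 f=11, (6,7) g=1 f=13]; closed=[(0,5), (0,6), (0,7), (1,7), (2,7), (3,7), (4,7), (5,7)]

step 1: expand (1,7) (f=11, h=7) → closed; open now [(0,7) g=5 f=11, (1,6) g=5 f=11, (2,6) g=4 f=11, (3,6) g=3 f=11, (5,6) g=1 f=11, (6,7) g=1 f=13]
step 2: expand (0,7) (f=11, h=6) → closed; open now [(0,6) g=6 f=11, (1,6) g=5 f=11, (2,6) g=4 f=11, (3,6) g=3 f=11, (5,6) g=1 f=11, (6,7) g=1 f=13]
step 3: expand (0,6) (f=11, h=5) → closed; open now [(0,5) g=7 f=11, (1,6) g=5 f=11, (2,6) g=4 f=11, (3,6) g=3 f=11, (5,6) g=1 f=11, (6,7) g=1 f=13]
step 4: expand (0,5) (f=11, h=4) → closed; open now [(0,4) g=8 f=11, (1,6) g=5 f=11, (2,6) g=4 f=11, (3,6) g=3 f=11, (5,6) g=1 f=11, (6,7) g=1 f=13]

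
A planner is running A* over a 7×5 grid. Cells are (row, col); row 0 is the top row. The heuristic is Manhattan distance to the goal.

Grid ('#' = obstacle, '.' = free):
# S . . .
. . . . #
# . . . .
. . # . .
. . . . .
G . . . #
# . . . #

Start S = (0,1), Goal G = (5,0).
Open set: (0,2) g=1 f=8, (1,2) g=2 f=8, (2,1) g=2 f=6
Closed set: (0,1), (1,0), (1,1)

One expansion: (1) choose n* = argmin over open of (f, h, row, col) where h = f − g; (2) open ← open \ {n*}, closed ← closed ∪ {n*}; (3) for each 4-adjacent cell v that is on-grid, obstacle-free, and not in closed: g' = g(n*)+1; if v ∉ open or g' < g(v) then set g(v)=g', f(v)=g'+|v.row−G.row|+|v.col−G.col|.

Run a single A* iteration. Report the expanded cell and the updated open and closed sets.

expanded=(2,1); open=[(0,2) g=1 f=8, (1,2) g=2 f=8, (2,2) g=3 f=8, (3,1) g=3 f=6]; closed=[(0,1), (1,0), (1,1), (2,1)]

step 1: expand (2,1) (f=6, h=4) → closed; open now [(0,2) g=1 f=8, (1,2) g=2 f=8, (2,2) g=3 f=8, (3,1) g=3 f=6]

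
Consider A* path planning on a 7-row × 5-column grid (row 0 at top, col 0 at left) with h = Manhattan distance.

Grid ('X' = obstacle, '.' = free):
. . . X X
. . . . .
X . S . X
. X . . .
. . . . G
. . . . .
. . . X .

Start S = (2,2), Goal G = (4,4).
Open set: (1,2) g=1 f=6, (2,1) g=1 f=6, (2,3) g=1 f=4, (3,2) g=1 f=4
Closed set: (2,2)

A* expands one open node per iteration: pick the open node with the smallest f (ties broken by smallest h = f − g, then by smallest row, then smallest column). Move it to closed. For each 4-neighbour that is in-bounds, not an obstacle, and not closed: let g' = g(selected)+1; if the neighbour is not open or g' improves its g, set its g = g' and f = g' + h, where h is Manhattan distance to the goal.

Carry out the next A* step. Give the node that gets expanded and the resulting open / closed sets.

step 1: expand (2,3) (f=4, h=3) → closed; open now [(1,2) g=1 f=6, (1,3) g=2 f=6, (2,1) g=1 f=6, (3,2) g=1 f=4, (3,3) g=2 f=4]

expanded=(2,3); open=[(1,2) g=1 f=6, (1,3) g=2 f=6, (2,1) g=1 f=6, (3,2) g=1 f=4, (3,3) g=2 f=4]; closed=[(2,2), (2,3)]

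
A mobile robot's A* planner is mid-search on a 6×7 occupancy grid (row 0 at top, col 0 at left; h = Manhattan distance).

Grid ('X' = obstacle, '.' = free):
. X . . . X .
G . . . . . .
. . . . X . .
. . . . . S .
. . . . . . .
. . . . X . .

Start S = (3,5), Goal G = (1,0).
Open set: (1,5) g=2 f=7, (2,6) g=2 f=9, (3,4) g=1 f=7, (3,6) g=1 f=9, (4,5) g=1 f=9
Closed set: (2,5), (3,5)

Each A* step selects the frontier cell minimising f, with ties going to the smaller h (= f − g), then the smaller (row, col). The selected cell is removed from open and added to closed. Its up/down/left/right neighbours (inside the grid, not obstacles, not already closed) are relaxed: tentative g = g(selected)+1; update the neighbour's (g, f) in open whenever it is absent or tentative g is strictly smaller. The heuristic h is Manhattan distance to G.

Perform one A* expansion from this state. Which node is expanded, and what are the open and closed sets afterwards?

expanded=(1,5); open=[(1,4) g=3 f=7, (1,6) g=3 f=9, (2,6) g=2 f=9, (3,4) g=1 f=7, (3,6) g=1 f=9, (4,5) g=1 f=9]; closed=[(1,5), (2,5), (3,5)]

step 1: expand (1,5) (f=7, h=5) → closed; open now [(1,4) g=3 f=7, (1,6) g=3 f=9, (2,6) g=2 f=9, (3,4) g=1 f=7, (3,6) g=1 f=9, (4,5) g=1 f=9]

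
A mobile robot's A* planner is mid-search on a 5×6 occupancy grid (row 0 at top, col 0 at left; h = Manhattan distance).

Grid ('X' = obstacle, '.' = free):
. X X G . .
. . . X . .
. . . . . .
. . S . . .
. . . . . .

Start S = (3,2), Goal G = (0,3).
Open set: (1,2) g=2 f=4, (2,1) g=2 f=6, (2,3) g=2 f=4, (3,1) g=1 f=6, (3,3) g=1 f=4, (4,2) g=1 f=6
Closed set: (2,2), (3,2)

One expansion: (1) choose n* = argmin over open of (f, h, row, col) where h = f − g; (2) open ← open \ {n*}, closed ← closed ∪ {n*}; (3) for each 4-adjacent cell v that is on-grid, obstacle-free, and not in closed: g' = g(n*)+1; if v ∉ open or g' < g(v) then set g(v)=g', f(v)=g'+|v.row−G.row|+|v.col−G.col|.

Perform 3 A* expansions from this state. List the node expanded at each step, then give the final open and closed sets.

step 1: expand (1,2) (f=4, h=2) → closed; open now [(1,1) g=3 f=6, (2,1) g=2 f=6, (2,3) g=2 f=4, (3,1) g=1 f=6, (3,3) g=1 f=4, (4,2) g=1 f=6]
step 2: expand (2,3) (f=4, h=2) → closed; open now [(1,1) g=3 f=6, (2,1) g=2 f=6, (2,4) g=3 f=6, (3,1) g=1 f=6, (3,3) g=1 f=4, (4,2) g=1 f=6]
step 3: expand (3,3) (f=4, h=3) → closed; open now [(1,1) g=3 f=6, (2,1) g=2 f=6, (2,4) g=3 f=6, (3,1) g=1 f=6, (3,4) g=2 f=6, (4,2) g=1 f=6, (4,3) g=2 f=6]

order=[(1,2) → (2,3) → (3,3)]; open=[(1,1) g=3 f=6, (2,1) g=2 f=6, (2,4) g=3 f=6, (3,1) g=1 f=6, (3,4) g=2 f=6, (4,2) g=1 f=6, (4,3) g=2 f=6]; closed=[(1,2), (2,2), (2,3), (3,2), (3,3)]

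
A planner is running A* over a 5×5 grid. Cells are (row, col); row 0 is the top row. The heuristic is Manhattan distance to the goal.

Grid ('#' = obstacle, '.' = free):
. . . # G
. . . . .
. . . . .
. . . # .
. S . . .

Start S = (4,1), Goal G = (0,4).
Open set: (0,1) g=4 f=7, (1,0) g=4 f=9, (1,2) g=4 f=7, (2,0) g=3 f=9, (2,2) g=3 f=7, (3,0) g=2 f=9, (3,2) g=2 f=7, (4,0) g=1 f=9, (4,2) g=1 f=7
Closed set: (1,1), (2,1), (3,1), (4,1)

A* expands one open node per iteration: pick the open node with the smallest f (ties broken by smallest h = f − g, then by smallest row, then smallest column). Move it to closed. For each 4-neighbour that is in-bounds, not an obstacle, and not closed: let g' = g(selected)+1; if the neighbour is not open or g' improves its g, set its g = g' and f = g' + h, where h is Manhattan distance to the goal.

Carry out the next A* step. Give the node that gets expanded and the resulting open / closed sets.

expanded=(0,1); open=[(0,0) g=5 f=9, (0,2) g=5 f=7, (1,0) g=4 f=9, (1,2) g=4 f=7, (2,0) g=3 f=9, (2,2) g=3 f=7, (3,0) g=2 f=9, (3,2) g=2 f=7, (4,0) g=1 f=9, (4,2) g=1 f=7]; closed=[(0,1), (1,1), (2,1), (3,1), (4,1)]

step 1: expand (0,1) (f=7, h=3) → closed; open now [(0,0) g=5 f=9, (0,2) g=5 f=7, (1,0) g=4 f=9, (1,2) g=4 f=7, (2,0) g=3 f=9, (2,2) g=3 f=7, (3,0) g=2 f=9, (3,2) g=2 f=7, (4,0) g=1 f=9, (4,2) g=1 f=7]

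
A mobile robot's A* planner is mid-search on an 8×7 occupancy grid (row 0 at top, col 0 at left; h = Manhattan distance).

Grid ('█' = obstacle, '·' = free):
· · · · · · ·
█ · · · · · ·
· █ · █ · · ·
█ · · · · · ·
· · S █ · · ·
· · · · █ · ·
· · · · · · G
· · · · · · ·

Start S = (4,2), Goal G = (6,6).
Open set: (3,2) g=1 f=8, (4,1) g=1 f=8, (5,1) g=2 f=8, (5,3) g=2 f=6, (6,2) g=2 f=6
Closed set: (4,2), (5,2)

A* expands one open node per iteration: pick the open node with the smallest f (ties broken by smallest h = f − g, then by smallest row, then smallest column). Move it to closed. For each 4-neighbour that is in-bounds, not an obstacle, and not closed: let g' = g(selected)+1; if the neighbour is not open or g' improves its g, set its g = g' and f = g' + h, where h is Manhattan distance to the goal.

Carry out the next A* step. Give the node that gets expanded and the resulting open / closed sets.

expanded=(5,3); open=[(3,2) g=1 f=8, (4,1) g=1 f=8, (5,1) g=2 f=8, (6,2) g=2 f=6, (6,3) g=3 f=6]; closed=[(4,2), (5,2), (5,3)]

step 1: expand (5,3) (f=6, h=4) → closed; open now [(3,2) g=1 f=8, (4,1) g=1 f=8, (5,1) g=2 f=8, (6,2) g=2 f=6, (6,3) g=3 f=6]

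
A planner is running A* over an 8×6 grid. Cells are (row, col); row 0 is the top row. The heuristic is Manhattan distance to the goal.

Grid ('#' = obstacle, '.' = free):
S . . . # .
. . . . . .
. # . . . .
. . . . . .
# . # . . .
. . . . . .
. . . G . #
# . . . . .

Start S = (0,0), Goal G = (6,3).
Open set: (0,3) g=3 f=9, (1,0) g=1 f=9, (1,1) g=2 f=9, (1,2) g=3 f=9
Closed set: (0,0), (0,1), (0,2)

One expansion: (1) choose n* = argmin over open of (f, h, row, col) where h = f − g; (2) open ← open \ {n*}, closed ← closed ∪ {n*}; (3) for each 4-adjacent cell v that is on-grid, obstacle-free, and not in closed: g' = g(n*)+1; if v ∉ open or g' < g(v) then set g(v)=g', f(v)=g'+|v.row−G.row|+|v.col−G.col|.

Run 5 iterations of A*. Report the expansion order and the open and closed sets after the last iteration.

step 1: expand (0,3) (f=9, h=6) → closed; open now [(1,0) g=1 f=9, (1,1) g=2 f=9, (1,2) g=3 f=9, (1,3) g=4 f=9]
step 2: expand (1,3) (f=9, h=5) → closed; open now [(1,0) g=1 f=9, (1,1) g=2 f=9, (1,2) g=3 f=9, (1,4) g=5 f=11, (2,3) g=5 f=9]
step 3: expand (2,3) (f=9, h=4) → closed; open now [(1,0) g=1 f=9, (1,1) g=2 f=9, (1,2) g=3 f=9, (1,4) g=5 f=11, (2,2) g=6 f=11, (2,4) g=6 f=11, (3,3) g=6 f=9]
step 4: expand (3,3) (f=9, h=3) → closed; open now [(1,0) g=1 f=9, (1,1) g=2 f=9, (1,2) g=3 f=9, (1,4) g=5 f=11, (2,2) g=6 f=11, (2,4) g=6 f=11, (3,2) g=7 f=11, (3,4) g=7 f=11, (4,3) g=7 f=9]
step 5: expand (4,3) (f=9, h=2) → closed; open now [(1,0) g=1 f=9, (1,1) g=2 f=9, (1,2) g=3 f=9, (1,4) g=5 f=11, (2,2) g=6 f=11, (2,4) g=6 f=11, (3,2) g=7 f=11, (3,4) g=7 f=11, (4,4) g=8 f=11, (5,3) g=8 f=9]

order=[(0,3) → (1,3) → (2,3) → (3,3) → (4,3)]; open=[(1,0) g=1 f=9, (1,1) g=2 f=9, (1,2) g=3 f=9, (1,4) g=5 f=11, (2,2) g=6 f=11, (2,4) g=6 f=11, (3,2) g=7 f=11, (3,4) g=7 f=11, (4,4) g=8 f=11, (5,3) g=8 f=9]; closed=[(0,0), (0,1), (0,2), (0,3), (1,3), (2,3), (3,3), (4,3)]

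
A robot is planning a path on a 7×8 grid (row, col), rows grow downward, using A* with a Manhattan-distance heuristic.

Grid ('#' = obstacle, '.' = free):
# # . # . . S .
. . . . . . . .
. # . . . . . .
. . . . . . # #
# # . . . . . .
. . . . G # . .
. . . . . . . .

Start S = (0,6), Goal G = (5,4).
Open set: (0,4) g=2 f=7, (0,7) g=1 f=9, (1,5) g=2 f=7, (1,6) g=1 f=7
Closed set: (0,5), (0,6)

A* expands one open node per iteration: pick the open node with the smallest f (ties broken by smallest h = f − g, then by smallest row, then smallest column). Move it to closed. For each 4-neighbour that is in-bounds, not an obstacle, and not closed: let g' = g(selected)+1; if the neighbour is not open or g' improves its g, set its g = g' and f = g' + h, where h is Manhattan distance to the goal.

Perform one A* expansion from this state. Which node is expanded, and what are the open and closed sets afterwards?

expanded=(0,4); open=[(0,7) g=1 f=9, (1,4) g=3 f=7, (1,5) g=2 f=7, (1,6) g=1 f=7]; closed=[(0,4), (0,5), (0,6)]

step 1: expand (0,4) (f=7, h=5) → closed; open now [(0,7) g=1 f=9, (1,4) g=3 f=7, (1,5) g=2 f=7, (1,6) g=1 f=7]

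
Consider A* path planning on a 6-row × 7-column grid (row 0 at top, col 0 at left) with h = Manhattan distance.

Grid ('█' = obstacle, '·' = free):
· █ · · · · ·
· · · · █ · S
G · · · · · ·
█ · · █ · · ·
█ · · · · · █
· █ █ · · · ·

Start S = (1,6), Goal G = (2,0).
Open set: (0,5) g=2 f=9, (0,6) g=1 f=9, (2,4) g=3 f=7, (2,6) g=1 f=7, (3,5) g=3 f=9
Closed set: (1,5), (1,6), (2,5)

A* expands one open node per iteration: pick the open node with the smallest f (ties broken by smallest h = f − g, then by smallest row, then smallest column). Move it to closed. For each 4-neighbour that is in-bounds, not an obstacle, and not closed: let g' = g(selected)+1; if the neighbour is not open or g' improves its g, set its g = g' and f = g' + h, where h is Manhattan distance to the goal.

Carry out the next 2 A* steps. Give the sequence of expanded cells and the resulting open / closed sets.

step 1: expand (2,4) (f=7, h=4) → closed; open now [(0,5) g=2 f=9, (0,6) g=1 f=9, (2,3) g=4 f=7, (2,6) g=1 f=7, (3,4) g=4 f=9, (3,5) g=3 f=9]
step 2: expand (2,3) (f=7, h=3) → closed; open now [(0,5) g=2 f=9, (0,6) g=1 f=9, (1,3) g=5 f=9, (2,2) g=5 f=7, (2,6) g=1 f=7, (3,4) g=4 f=9, (3,5) g=3 f=9]

order=[(2,4) → (2,3)]; open=[(0,5) g=2 f=9, (0,6) g=1 f=9, (1,3) g=5 f=9, (2,2) g=5 f=7, (2,6) g=1 f=7, (3,4) g=4 f=9, (3,5) g=3 f=9]; closed=[(1,5), (1,6), (2,3), (2,4), (2,5)]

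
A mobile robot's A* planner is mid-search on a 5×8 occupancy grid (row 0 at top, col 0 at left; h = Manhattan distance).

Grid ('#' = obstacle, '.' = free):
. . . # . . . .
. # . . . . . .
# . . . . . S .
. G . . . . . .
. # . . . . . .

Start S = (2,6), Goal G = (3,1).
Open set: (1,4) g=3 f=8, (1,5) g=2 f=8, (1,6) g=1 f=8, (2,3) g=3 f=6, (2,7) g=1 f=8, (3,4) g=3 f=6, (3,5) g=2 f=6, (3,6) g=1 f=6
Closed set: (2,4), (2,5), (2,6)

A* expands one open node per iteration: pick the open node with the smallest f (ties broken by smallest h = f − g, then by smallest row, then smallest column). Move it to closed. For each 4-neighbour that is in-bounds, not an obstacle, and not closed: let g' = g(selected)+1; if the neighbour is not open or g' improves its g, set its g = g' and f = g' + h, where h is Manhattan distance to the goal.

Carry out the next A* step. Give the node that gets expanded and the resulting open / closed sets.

expanded=(2,3); open=[(1,3) g=4 f=8, (1,4) g=3 f=8, (1,5) g=2 f=8, (1,6) g=1 f=8, (2,2) g=4 f=6, (2,7) g=1 f=8, (3,3) g=4 f=6, (3,4) g=3 f=6, (3,5) g=2 f=6, (3,6) g=1 f=6]; closed=[(2,3), (2,4), (2,5), (2,6)]

step 1: expand (2,3) (f=6, h=3) → closed; open now [(1,3) g=4 f=8, (1,4) g=3 f=8, (1,5) g=2 f=8, (1,6) g=1 f=8, (2,2) g=4 f=6, (2,7) g=1 f=8, (3,3) g=4 f=6, (3,4) g=3 f=6, (3,5) g=2 f=6, (3,6) g=1 f=6]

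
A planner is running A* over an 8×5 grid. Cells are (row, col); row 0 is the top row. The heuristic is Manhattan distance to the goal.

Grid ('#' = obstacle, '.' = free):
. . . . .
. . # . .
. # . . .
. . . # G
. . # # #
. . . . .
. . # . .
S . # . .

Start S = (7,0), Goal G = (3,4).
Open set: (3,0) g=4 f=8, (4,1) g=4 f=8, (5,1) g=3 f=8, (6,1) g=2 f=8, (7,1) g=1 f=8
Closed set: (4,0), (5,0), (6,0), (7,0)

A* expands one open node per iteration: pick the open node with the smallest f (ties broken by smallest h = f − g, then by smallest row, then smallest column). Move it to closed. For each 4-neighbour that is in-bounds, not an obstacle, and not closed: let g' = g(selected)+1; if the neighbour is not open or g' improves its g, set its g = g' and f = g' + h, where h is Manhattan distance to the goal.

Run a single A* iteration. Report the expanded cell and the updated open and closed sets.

expanded=(3,0); open=[(2,0) g=5 f=10, (3,1) g=5 f=8, (4,1) g=4 f=8, (5,1) g=3 f=8, (6,1) g=2 f=8, (7,1) g=1 f=8]; closed=[(3,0), (4,0), (5,0), (6,0), (7,0)]

step 1: expand (3,0) (f=8, h=4) → closed; open now [(2,0) g=5 f=10, (3,1) g=5 f=8, (4,1) g=4 f=8, (5,1) g=3 f=8, (6,1) g=2 f=8, (7,1) g=1 f=8]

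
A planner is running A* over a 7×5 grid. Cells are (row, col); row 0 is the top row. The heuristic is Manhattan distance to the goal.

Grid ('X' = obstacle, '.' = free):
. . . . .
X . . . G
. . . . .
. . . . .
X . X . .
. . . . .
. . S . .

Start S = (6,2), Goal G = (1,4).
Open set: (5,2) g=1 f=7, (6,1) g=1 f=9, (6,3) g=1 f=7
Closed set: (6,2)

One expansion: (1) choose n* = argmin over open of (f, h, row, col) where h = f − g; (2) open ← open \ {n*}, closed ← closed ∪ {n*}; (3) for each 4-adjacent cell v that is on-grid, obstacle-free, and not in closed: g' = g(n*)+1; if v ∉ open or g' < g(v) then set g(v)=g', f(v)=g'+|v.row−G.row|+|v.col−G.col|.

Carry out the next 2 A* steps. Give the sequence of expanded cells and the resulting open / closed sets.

step 1: expand (5,2) (f=7, h=6) → closed; open now [(5,1) g=2 f=9, (5,3) g=2 f=7, (6,1) g=1 f=9, (6,3) g=1 f=7]
step 2: expand (5,3) (f=7, h=5) → closed; open now [(4,3) g=3 f=7, (5,1) g=2 f=9, (5,4) g=3 f=7, (6,1) g=1 f=9, (6,3) g=1 f=7]

order=[(5,2) → (5,3)]; open=[(4,3) g=3 f=7, (5,1) g=2 f=9, (5,4) g=3 f=7, (6,1) g=1 f=9, (6,3) g=1 f=7]; closed=[(5,2), (5,3), (6,2)]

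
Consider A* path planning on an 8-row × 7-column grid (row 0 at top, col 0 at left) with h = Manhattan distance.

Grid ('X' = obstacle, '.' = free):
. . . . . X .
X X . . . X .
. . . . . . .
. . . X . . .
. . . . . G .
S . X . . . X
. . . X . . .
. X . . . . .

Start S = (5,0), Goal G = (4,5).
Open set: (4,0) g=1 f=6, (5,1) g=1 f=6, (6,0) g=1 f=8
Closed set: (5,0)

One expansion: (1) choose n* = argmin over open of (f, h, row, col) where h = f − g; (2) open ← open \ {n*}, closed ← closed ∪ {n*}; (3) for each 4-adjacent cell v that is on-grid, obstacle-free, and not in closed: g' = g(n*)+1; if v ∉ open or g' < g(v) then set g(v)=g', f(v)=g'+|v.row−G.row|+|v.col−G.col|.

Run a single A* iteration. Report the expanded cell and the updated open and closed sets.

expanded=(4,0); open=[(3,0) g=2 f=8, (4,1) g=2 f=6, (5,1) g=1 f=6, (6,0) g=1 f=8]; closed=[(4,0), (5,0)]

step 1: expand (4,0) (f=6, h=5) → closed; open now [(3,0) g=2 f=8, (4,1) g=2 f=6, (5,1) g=1 f=6, (6,0) g=1 f=8]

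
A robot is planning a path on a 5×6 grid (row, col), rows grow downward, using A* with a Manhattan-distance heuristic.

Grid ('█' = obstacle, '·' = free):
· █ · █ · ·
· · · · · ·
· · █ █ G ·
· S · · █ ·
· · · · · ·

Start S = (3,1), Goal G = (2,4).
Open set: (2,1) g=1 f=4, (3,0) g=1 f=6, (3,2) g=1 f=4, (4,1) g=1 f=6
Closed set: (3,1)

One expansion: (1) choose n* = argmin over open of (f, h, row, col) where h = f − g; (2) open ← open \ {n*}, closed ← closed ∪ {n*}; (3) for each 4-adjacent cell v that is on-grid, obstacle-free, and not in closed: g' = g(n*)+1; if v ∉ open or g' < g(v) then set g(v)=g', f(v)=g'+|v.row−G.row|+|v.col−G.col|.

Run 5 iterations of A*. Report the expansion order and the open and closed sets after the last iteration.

step 1: expand (2,1) (f=4, h=3) → closed; open now [(1,1) g=2 f=6, (2,0) g=2 f=6, (3,0) g=1 f=6, (3,2) g=1 f=4, (4,1) g=1 f=6]
step 2: expand (3,2) (f=4, h=3) → closed; open now [(1,1) g=2 f=6, (2,0) g=2 f=6, (3,0) g=1 f=6, (3,3) g=2 f=4, (4,1) g=1 f=6, (4,2) g=2 f=6]
step 3: expand (3,3) (f=4, h=2) → closed; open now [(1,1) g=2 f=6, (2,0) g=2 f=6, (3,0) g=1 f=6, (4,1) g=1 f=6, (4,2) g=2 f=6, (4,3) g=3 f=6]
step 4: expand (4,3) (f=6, h=3) → closed; open now [(1,1) g=2 f=6, (2,0) g=2 f=6, (3,0) g=1 f=6, (4,1) g=1 f=6, (4,2) g=2 f=6, (4,4) g=4 f=6]
step 5: expand (4,4) (f=6, h=2) → closed; open now [(1,1) g=2 f=6, (2,0) g=2 f=6, (3,0) g=1 f=6, (4,1) g=1 f=6, (4,2) g=2 f=6, (4,5) g=5 f=8]

order=[(2,1) → (3,2) → (3,3) → (4,3) → (4,4)]; open=[(1,1) g=2 f=6, (2,0) g=2 f=6, (3,0) g=1 f=6, (4,1) g=1 f=6, (4,2) g=2 f=6, (4,5) g=5 f=8]; closed=[(2,1), (3,1), (3,2), (3,3), (4,3), (4,4)]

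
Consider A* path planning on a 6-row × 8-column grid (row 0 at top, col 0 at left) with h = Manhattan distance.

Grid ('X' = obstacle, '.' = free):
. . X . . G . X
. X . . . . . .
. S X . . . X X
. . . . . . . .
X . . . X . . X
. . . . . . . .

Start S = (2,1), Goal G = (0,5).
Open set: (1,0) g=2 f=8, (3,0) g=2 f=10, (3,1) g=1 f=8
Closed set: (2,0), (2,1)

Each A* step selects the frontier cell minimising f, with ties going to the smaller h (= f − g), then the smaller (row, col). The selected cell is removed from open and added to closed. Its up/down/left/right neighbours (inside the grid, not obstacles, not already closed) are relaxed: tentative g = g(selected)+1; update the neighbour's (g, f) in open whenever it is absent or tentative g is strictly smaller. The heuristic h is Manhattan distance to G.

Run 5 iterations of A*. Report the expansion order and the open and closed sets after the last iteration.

step 1: expand (1,0) (f=8, h=6) → closed; open now [(0,0) g=3 f=8, (3,0) g=2 f=10, (3,1) g=1 f=8]
step 2: expand (0,0) (f=8, h=5) → closed; open now [(0,1) g=4 f=8, (3,0) g=2 f=10, (3,1) g=1 f=8]
step 3: expand (0,1) (f=8, h=4) → closed; open now [(3,0) g=2 f=10, (3,1) g=1 f=8]
step 4: expand (3,1) (f=8, h=7) → closed; open now [(3,0) g=2 f=10, (3,2) g=2 f=8, (4,1) g=2 f=10]
step 5: expand (3,2) (f=8, h=6) → closed; open now [(3,0) g=2 f=10, (3,3) g=3 f=8, (4,1) g=2 f=10, (4,2) g=3 f=10]

order=[(1,0) → (0,0) → (0,1) → (3,1) → (3,2)]; open=[(3,0) g=2 f=10, (3,3) g=3 f=8, (4,1) g=2 f=10, (4,2) g=3 f=10]; closed=[(0,0), (0,1), (1,0), (2,0), (2,1), (3,1), (3,2)]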